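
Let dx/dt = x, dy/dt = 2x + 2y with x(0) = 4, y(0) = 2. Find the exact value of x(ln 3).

A = [[1,0],[2,2]]; eigenvalues λ = 1, 2.
Eigenvectors: (1,-2) for λ=1, (0,-1) for λ=2.
From the initial condition, c_1 = 4, c_2 = -10.
x(ln 3) = (4)(3^1)(1) + (-10)(3^2)(0) = 12.

12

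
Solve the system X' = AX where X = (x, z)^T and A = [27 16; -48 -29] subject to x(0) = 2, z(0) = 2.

Coefficient matrix A = [[27, 16], [-48, -29]].
Characteristic polynomial det(A - λI) = λ^2 + 2λ - 15 = 0.
Eigenvalues λ = -5, 3.
For λ=-5: (A-λI) row 1 is [32, 16], so an eigenvector is (-1, 2).
For λ=3: (A-λI) row 1 is [24, 16], so an eigenvector is (-2, 3).
General solution: C_1e^(-5t)(-1,2) + C_2e^(3t)(-2,3).
Applying x(0)=2, z(0)=2 gives C_1=10, C_2=-6.

x(t) = 12e^(3t) - 10e^(-5t), z(t) = -18e^(3t) + 20e^(-5t)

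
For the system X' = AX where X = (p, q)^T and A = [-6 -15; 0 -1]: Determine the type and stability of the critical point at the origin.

stable node

A = [[-6,-15],[0,-1]]; det(A-λI) = λ^2 + 7λ + 6.
λ = -1, -6: both negative.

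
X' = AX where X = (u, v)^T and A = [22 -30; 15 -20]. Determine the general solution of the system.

u(t) = C_1e^(t)sin(3t) + 3C_1e^(t)cos(3t) + 3C_2e^(t)sin(3t) - C_2e^(t)cos(3t), v(t) = C_1e^(t)sin(3t) + 2C_1e^(t)cos(3t) + 2C_2e^(t)sin(3t) - C_2e^(t)cos(3t)

Coefficient matrix A = [[22, -30], [15, -20]].
Characteristic polynomial det(A - λI) = λ^2 - 2λ + 10 = 0.
Eigenvalues λ = 1 ± 3i (complex conjugate pair).
For λ=1+3i: an eigenvector is (3,2) - i(1,1) = (3 - i, 2 - i).
A real fundamental pair from Re and Im of e^((1+3i)t)v: X_1 = e^(t)(cos(3t)·(3,2) + sin(3t)·(1,1)), X_2 = e^(t)(sin(3t)·(3,2) - cos(3t)·(1,1)).
General solution: C_1X_1 + C_2X_2.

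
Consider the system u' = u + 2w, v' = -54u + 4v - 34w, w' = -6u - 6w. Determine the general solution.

Coefficient matrix A = [[1, 0, 2], [-54, 4, -34], [-6, 0, -6]].
det(A - λI) = 0 gives eigenvalues λ = -2, 4, -3.
For λ=-2: eigenvector (2,1,-3).
For λ=4: eigenvector (0,1,0).
For λ=-3: eigenvector (1,-2,-2).
General solution: K_1e^(-2t)(2,1,-3) + K_2e^(4t)(0,1,0) + K_3e^(-3t)(1,-2,-2).

u(t) = 2K_1e^(-2t) + K_3e^(-3t), v(t) = K_1e^(-2t) + K_2e^(4t) - 2K_3e^(-3t), w(t) = -3K_1e^(-2t) - 2K_3e^(-3t)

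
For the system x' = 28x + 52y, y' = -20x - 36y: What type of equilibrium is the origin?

A = [[28,52],[-20,-36]]; det(A-λI) = λ^2 + 8λ + 32.
λ = -4 ± 4i: negative real part.

stable spiral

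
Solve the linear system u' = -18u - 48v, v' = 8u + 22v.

Coefficient matrix A = [[-18, -48], [8, 22]].
Characteristic polynomial det(A - λI) = λ^2 - 4λ - 12 = 0.
Eigenvalues λ = 6, -2.
For λ=6: (A-λI) row 1 is [-24, -48], so an eigenvector is (2, -1).
For λ=-2: (A-λI) row 1 is [-16, -48], so an eigenvector is (3, -1).
General solution: c_1e^(6t)(2,-1) + c_2e^(-2t)(3,-1).

u(t) = 2c_1e^(6t) + 3c_2e^(-2t), v(t) = -c_1e^(6t) - c_2e^(-2t)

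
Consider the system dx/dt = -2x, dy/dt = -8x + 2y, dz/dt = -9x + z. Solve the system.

x(t) = K_2e^(-2t), y(t) = K_1e^(2t) + 2K_2e^(-2t), z(t) = 3K_2e^(-2t) + K_3e^(t)

Coefficient matrix A = [[-2, 0, 0], [-8, 2, 0], [-9, 0, 1]].
det(A - λI) = 0 gives eigenvalues λ = 2, -2, 1.
For λ=2: eigenvector (0,1,0).
For λ=-2: eigenvector (1,2,3).
For λ=1: eigenvector (0,0,1).
General solution: K_1e^(2t)(0,1,0) + K_2e^(-2t)(1,2,3) + K_3e^(t)(0,0,1).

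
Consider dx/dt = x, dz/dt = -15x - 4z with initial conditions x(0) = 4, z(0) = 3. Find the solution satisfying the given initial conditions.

Coefficient matrix A = [[1, 0], [-15, -4]].
Characteristic polynomial det(A - λI) = λ^2 + 3λ - 4 = 0.
Eigenvalues λ = -4, 1.
For λ=-4: (A-λI) row 1 is [5, 0], so an eigenvector is (0, 1).
For λ=1: (A-λI) row 2 is [-15, -5], so an eigenvector is (1, -3).
General solution: K_1e^(-4t)(0,1) + K_2e^(t)(1,-3).
Applying x(0)=4, z(0)=3 gives K_1=15, K_2=4.

x(t) = 4e^(t), z(t) = -12e^(t) + 15e^(-4t)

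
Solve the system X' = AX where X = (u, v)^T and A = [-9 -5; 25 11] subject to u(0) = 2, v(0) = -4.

u(t) = 2e^(t)cos(5t), v(t) = 2e^(t)sin(5t) - 4e^(t)cos(5t)

Coefficient matrix A = [[-9, -5], [25, 11]].
Characteristic polynomial det(A - λI) = λ^2 - 2λ + 26 = 0.
Eigenvalues λ = 1 ± 5i (complex conjugate pair).
For λ=1+5i: an eigenvector is (-1,2) - i(0,-1) = (-1, 2 + i).
A real fundamental pair from Re and Im of e^((1+5i)t)v: X_1 = e^(t)(cos(5t)·(-1,2) + sin(5t)·(0,-1)), X_2 = e^(t)(sin(5t)·(-1,2) - cos(5t)·(0,-1)).
General solution: c_1X_1 + c_2X_2.
Applying u(0)=2, v(0)=-4 gives c_1=-2, c_2=0.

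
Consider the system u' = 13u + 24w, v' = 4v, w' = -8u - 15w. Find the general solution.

u(t) = -2K_1e^(t) - 3K_3e^(-3t), v(t) = K_2e^(4t), w(t) = K_1e^(t) + 2K_3e^(-3t)

Coefficient matrix A = [[13, 0, 24], [0, 4, 0], [-8, 0, -15]].
det(A - λI) = 0 gives eigenvalues λ = 1, 4, -3.
For λ=1: eigenvector (-2,0,1).
For λ=4: eigenvector (0,1,0).
For λ=-3: eigenvector (-3,0,2).
General solution: K_1e^(t)(-2,0,1) + K_2e^(4t)(0,1,0) + K_3e^(-3t)(-3,0,2).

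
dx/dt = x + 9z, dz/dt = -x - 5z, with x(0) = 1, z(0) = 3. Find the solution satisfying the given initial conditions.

Coefficient matrix A = [[1, 9], [-1, -5]].
Characteristic polynomial det(A - λI) = λ^2 + 4λ + 4 = 0.
Single eigenvalue λ = -2 with algebraic multiplicity 2.
Eigenvector v = (-3,1); generalized eigenvector w with (A-λI)w=v is (-1,0).
General solution: e^(-2t)[K_1·v + K_2·(t·v + w)].
Applying x(0)=1, z(0)=3 gives K_1=3, K_2=-10.

x(t) = 30te^(-2t) + e^(-2t), z(t) = -10te^(-2t) + 3e^(-2t)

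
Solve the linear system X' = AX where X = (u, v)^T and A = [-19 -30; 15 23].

u(t) = -K_1e^(2t)sin(3t) + 3K_1e^(2t)cos(3t) + 3K_2e^(2t)sin(3t) + K_2e^(2t)cos(3t), v(t) = K_1e^(2t)sin(3t) - 2K_1e^(2t)cos(3t) - 2K_2e^(2t)sin(3t) - K_2e^(2t)cos(3t)

Coefficient matrix A = [[-19, -30], [15, 23]].
Characteristic polynomial det(A - λI) = λ^2 - 4λ + 13 = 0.
Eigenvalues λ = 2 ± 3i (complex conjugate pair).
For λ=2+3i: an eigenvector is (3,-2) - i(-1,1) = (3 + i, -2 - i).
A real fundamental pair from Re and Im of e^((2+3i)t)v: X_1 = e^(2t)(cos(3t)·(3,-2) + sin(3t)·(-1,1)), X_2 = e^(2t)(sin(3t)·(3,-2) - cos(3t)·(-1,1)).
General solution: K_1X_1 + K_2X_2.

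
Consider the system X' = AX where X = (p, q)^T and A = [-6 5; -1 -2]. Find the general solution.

Coefficient matrix A = [[-6, 5], [-1, -2]].
Characteristic polynomial det(A - λI) = λ^2 + 8λ + 17 = 0.
Eigenvalues λ = -4 ± i (complex conjugate pair).
For λ=-4+i: an eigenvector is (-2,-1) - i(-1,0) = (-2 + i, -1).
A real fundamental pair from Re and Im of e^((-4+i)t)v: X_1 = e^(-4t)(cos(t)·(-2,-1) + sin(t)·(-1,0)), X_2 = e^(-4t)(sin(t)·(-2,-1) - cos(t)·(-1,0)).
General solution: K_1X_1 + K_2X_2.

p(t) = -K_1e^(-4t)sin(t) - 2K_1e^(-4t)cos(t) - 2K_2e^(-4t)sin(t) + K_2e^(-4t)cos(t), q(t) = -K_1e^(-4t)cos(t) - K_2e^(-4t)sin(t)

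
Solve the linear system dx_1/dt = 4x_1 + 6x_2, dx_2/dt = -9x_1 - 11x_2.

x_1(t) = c_1e^(-2t) + 2c_2e^(-5t), x_2(t) = -c_1e^(-2t) - 3c_2e^(-5t)

Coefficient matrix A = [[4, 6], [-9, -11]].
Characteristic polynomial det(A - λI) = λ^2 + 7λ + 10 = 0.
Eigenvalues λ = -2, -5.
For λ=-2: (A-λI) row 1 is [6, 6], so an eigenvector is (1, -1).
For λ=-5: (A-λI) row 1 is [9, 6], so an eigenvector is (2, -3).
General solution: c_1e^(-2t)(1,-1) + c_2e^(-5t)(2,-3).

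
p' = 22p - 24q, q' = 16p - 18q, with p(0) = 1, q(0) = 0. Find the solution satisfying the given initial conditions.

Coefficient matrix A = [[22, -24], [16, -18]].
Characteristic polynomial det(A - λI) = λ^2 - 4λ - 12 = 0.
Eigenvalues λ = 6, -2.
For λ=6: (A-λI) row 1 is [16, -24], so an eigenvector is (-3, -2).
For λ=-2: (A-λI) row 1 is [24, -24], so an eigenvector is (1, 1).
General solution: K_1e^(6t)(-3,-2) + K_2e^(-2t)(1,1).
Applying p(0)=1, q(0)=0 gives K_1=-1, K_2=-2.

p(t) = 3e^(6t) - 2e^(-2t), q(t) = 2e^(6t) - 2e^(-2t)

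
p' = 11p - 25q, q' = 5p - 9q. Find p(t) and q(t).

Coefficient matrix A = [[11, -25], [5, -9]].
Characteristic polynomial det(A - λI) = λ^2 - 2λ + 26 = 0.
Eigenvalues λ = 1 ± 5i (complex conjugate pair).
For λ=1+5i: an eigenvector is (-2,-1) - i(1,0) = (-2 - i, -1).
A real fundamental pair from Re and Im of e^((1+5i)t)v: X_1 = e^(t)(cos(5t)·(-2,-1) + sin(5t)·(1,0)), X_2 = e^(t)(sin(5t)·(-2,-1) - cos(5t)·(1,0)).
General solution: C_1X_1 + C_2X_2.

p(t) = C_1e^(t)sin(5t) - 2C_1e^(t)cos(5t) - 2C_2e^(t)sin(5t) - C_2e^(t)cos(5t), q(t) = -C_1e^(t)cos(5t) - C_2e^(t)sin(5t)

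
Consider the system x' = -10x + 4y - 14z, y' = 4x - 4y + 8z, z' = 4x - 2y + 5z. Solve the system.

x(t) = -2C_1e^(-3t) - 4C_2e^(-4t) + C_3e^(-2t), y(t) = C_2e^(-4t) + 2C_3e^(-2t), z(t) = C_1e^(-3t) + 2C_2e^(-4t)

Coefficient matrix A = [[-10, 4, -14], [4, -4, 8], [4, -2, 5]].
det(A - λI) = 0 gives eigenvalues λ = -3, -4, -2.
For λ=-3: eigenvector (-2,0,1).
For λ=-4: eigenvector (-4,1,2).
For λ=-2: eigenvector (1,2,0).
General solution: C_1e^(-3t)(-2,0,1) + C_2e^(-4t)(-4,1,2) + C_3e^(-2t)(1,2,0).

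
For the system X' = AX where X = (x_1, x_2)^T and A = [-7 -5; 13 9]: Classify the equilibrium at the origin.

unstable spiral

A = [[-7,-5],[13,9]]; det(A-λI) = λ^2 - 2λ + 2.
λ = 1 ± i: positive real part.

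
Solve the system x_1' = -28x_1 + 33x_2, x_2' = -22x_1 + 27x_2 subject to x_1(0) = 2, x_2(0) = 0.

Coefficient matrix A = [[-28, 33], [-22, 27]].
Characteristic polynomial det(A - λI) = λ^2 + λ - 30 = 0.
Eigenvalues λ = -6, 5.
For λ=-6: (A-λI) row 1 is [-22, 33], so an eigenvector is (3, 2).
For λ=5: (A-λI) row 1 is [-33, 33], so an eigenvector is (-1, -1).
General solution: K_1e^(-6t)(3,2) + K_2e^(5t)(-1,-1).
Applying x_1(0)=2, x_2(0)=0 gives K_1=2, K_2=4.

x_1(t) = -4e^(5t) + 6e^(-6t), x_2(t) = -4e^(5t) + 4e^(-6t)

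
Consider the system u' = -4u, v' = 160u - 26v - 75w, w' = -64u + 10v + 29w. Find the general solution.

Coefficient matrix A = [[-4, 0, 0], [160, -26, -75], [-64, 10, 29]].
det(A - λI) = 0 gives eigenvalues λ = 4, -4, -1.
For λ=4: eigenvector (0,-5,2).
For λ=-4: eigenvector (1,-20,8).
For λ=-1: eigenvector (0,-3,1).
General solution: K_1e^(4t)(0,-5,2) + K_2e^(-4t)(1,-20,8) + K_3e^(-t)(0,-3,1).

u(t) = K_2e^(-4t), v(t) = -5K_1e^(4t) - 20K_2e^(-4t) - 3K_3e^(-t), w(t) = 2K_1e^(4t) + 8K_2e^(-4t) + K_3e^(-t)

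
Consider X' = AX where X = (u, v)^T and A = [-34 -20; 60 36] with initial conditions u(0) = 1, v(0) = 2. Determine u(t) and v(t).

u(t) = -7e^(6t) + 8e^(-4t), v(t) = 14e^(6t) - 12e^(-4t)

Coefficient matrix A = [[-34, -20], [60, 36]].
Characteristic polynomial det(A - λI) = λ^2 - 2λ - 24 = 0.
Eigenvalues λ = 6, -4.
For λ=6: (A-λI) row 1 is [-40, -20], so an eigenvector is (-1, 2).
For λ=-4: (A-λI) row 1 is [-30, -20], so an eigenvector is (-2, 3).
General solution: c_1e^(6t)(-1,2) + c_2e^(-4t)(-2,3).
Applying u(0)=1, v(0)=2 gives c_1=7, c_2=-4.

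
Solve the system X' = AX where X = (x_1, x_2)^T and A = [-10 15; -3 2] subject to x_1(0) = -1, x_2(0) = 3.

Coefficient matrix A = [[-10, 15], [-3, 2]].
Characteristic polynomial det(A - λI) = λ^2 + 8λ + 25 = 0.
Eigenvalues λ = -4 ± 3i (complex conjugate pair).
For λ=-4+3i: an eigenvector is (-1,0) - i(2,1) = (-1 - 2i, 0 - i).
A real fundamental pair from Re and Im of e^((-4+3i)t)v: X_1 = e^(-4t)(cos(3t)·(-1,0) + sin(3t)·(2,1)), X_2 = e^(-4t)(sin(3t)·(-1,0) - cos(3t)·(2,1)).
General solution: C_1X_1 + C_2X_2.
Applying x_1(0)=-1, x_2(0)=3 gives C_1=7, C_2=-3.

x_1(t) = 17e^(-4t)sin(3t) - e^(-4t)cos(3t), x_2(t) = 7e^(-4t)sin(3t) + 3e^(-4t)cos(3t)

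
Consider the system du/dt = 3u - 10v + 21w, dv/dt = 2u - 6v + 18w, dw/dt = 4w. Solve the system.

Coefficient matrix A = [[3, -10, 21], [2, -6, 18], [0, 0, 4]].
det(A - λI) = 0 gives eigenvalues λ = -1, -2, 4.
For λ=-1: eigenvector (5,2,0).
For λ=-2: eigenvector (2,1,0).
For λ=4: eigenvector (1,2,1).
General solution: C_1e^(-t)(5,2,0) + C_2e^(-2t)(2,1,0) + C_3e^(4t)(1,2,1).

u(t) = 5C_1e^(-t) + 2C_2e^(-2t) + C_3e^(4t), v(t) = 2C_1e^(-t) + C_2e^(-2t) + 2C_3e^(4t), w(t) = C_3e^(4t)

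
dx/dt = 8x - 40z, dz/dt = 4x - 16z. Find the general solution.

x(t) = 3K_1e^(-4t)sin(4t) + K_1e^(-4t)cos(4t) + K_2e^(-4t)sin(4t) - 3K_2e^(-4t)cos(4t), z(t) = K_1e^(-4t)sin(4t) - K_2e^(-4t)cos(4t)

Coefficient matrix A = [[8, -40], [4, -16]].
Characteristic polynomial det(A - λI) = λ^2 + 8λ + 32 = 0.
Eigenvalues λ = -4 ± 4i (complex conjugate pair).
For λ=-4+4i: an eigenvector is (1,0) - i(3,1) = (1 - 3i, 0 - i).
A real fundamental pair from Re and Im of e^((-4+4i)t)v: X_1 = e^(-4t)(cos(4t)·(1,0) + sin(4t)·(3,1)), X_2 = e^(-4t)(sin(4t)·(1,0) - cos(4t)·(3,1)).
General solution: K_1X_1 + K_2X_2.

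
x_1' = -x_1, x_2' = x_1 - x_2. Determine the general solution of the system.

x_1(t) = c_2e^(-t), x_2(t) = c_1e^(-t) + c_2te^(-t) - 2c_2e^(-t)

Coefficient matrix A = [[-1, 0], [1, -1]].
Characteristic polynomial det(A - λI) = λ^2 + 2λ + 1 = 0.
Single eigenvalue λ = -1 with algebraic multiplicity 2.
Eigenvector v = (0,1); generalized eigenvector w with (A-λI)w=v is (1,-2).
General solution: e^(-t)[c_1·v + c_2·(t·v + w)].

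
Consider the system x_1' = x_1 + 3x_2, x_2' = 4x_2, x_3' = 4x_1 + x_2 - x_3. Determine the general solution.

x_1(t) = K_1e^(t) + K_3e^(4t), x_2(t) = K_3e^(4t), x_3(t) = 2K_1e^(t) - K_2e^(-t) + K_3e^(4t)

Coefficient matrix A = [[1, 3, 0], [0, 4, 0], [4, 1, -1]].
det(A - λI) = 0 gives eigenvalues λ = 1, -1, 4.
For λ=1: eigenvector (1,0,2).
For λ=-1: eigenvector (0,0,-1).
For λ=4: eigenvector (1,1,1).
General solution: K_1e^(t)(1,0,2) + K_2e^(-t)(0,0,-1) + K_3e^(4t)(1,1,1).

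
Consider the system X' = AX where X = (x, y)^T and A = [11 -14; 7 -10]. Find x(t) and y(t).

x(t) = -2K_1e^(4t) - K_2e^(-3t), y(t) = -K_1e^(4t) - K_2e^(-3t)

Coefficient matrix A = [[11, -14], [7, -10]].
Characteristic polynomial det(A - λI) = λ^2 - λ - 12 = 0.
Eigenvalues λ = 4, -3.
For λ=4: (A-λI) row 1 is [7, -14], so an eigenvector is (-2, -1).
For λ=-3: (A-λI) row 1 is [14, -14], so an eigenvector is (-1, -1).
General solution: K_1e^(4t)(-2,-1) + K_2e^(-3t)(-1,-1).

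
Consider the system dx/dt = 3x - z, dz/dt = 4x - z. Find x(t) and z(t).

Coefficient matrix A = [[3, -1], [4, -1]].
Characteristic polynomial det(A - λI) = λ^2 - 2λ + 1 = 0.
Single eigenvalue λ = 1 with algebraic multiplicity 2.
Eigenvector v = (-1,-2); generalized eigenvector w with (A-λI)w=v is (-1,-1).
General solution: e^(t)[c_1·v + c_2·(t·v + w)].

x(t) = -c_1e^(t) - c_2te^(t) - c_2e^(t), z(t) = -2c_1e^(t) - 2c_2te^(t) - c_2e^(t)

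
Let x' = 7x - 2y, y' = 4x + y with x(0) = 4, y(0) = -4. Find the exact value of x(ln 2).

A = [[7,-2],[4,1]]; eigenvalues λ = 5, 3.
Eigenvectors: (-1,-1) for λ=5, (1,2) for λ=3.
From the initial condition, c_1 = -12, c_2 = -8.
x(ln 2) = (-12)(2^5)(-1) + (-8)(2^3)(1) = 320.

320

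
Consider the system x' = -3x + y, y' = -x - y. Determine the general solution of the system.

x(t) = K_1e^(-2t) + K_2te^(-2t) + K_2e^(-2t), y(t) = K_1e^(-2t) + K_2te^(-2t) + 2K_2e^(-2t)

Coefficient matrix A = [[-3, 1], [-1, -1]].
Characteristic polynomial det(A - λI) = λ^2 + 4λ + 4 = 0.
Single eigenvalue λ = -2 with algebraic multiplicity 2.
Eigenvector v = (1,1); generalized eigenvector w with (A-λI)w=v is (1,2).
General solution: e^(-2t)[K_1·v + K_2·(t·v + w)].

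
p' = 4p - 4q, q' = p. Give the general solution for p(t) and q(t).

Coefficient matrix A = [[4, -4], [1, 0]].
Characteristic polynomial det(A - λI) = λ^2 - 4λ + 4 = 0.
Single eigenvalue λ = 2 with algebraic multiplicity 2.
Eigenvector v = (2,1); generalized eigenvector w with (A-λI)w=v is (3,1).
General solution: e^(2t)[K_1·v + K_2·(t·v + w)].

p(t) = 2K_1e^(2t) + 2K_2te^(2t) + 3K_2e^(2t), q(t) = K_1e^(2t) + K_2te^(2t) + K_2e^(2t)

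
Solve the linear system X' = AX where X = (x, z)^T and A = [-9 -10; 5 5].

Coefficient matrix A = [[-9, -10], [5, 5]].
Characteristic polynomial det(A - λI) = λ^2 + 4λ + 5 = 0.
Eigenvalues λ = -2 ± i (complex conjugate pair).
For λ=-2+i: an eigenvector is (3,-2) - i(-1,1) = (3 + i, -2 - i).
A real fundamental pair from Re and Im of e^((-2+i)t)v: X_1 = e^(-2t)(cos(t)·(3,-2) + sin(t)·(-1,1)), X_2 = e^(-2t)(sin(t)·(3,-2) - cos(t)·(-1,1)).
General solution: C_1X_1 + C_2X_2.

x(t) = -C_1e^(-2t)sin(t) + 3C_1e^(-2t)cos(t) + 3C_2e^(-2t)sin(t) + C_2e^(-2t)cos(t), z(t) = C_1e^(-2t)sin(t) - 2C_1e^(-2t)cos(t) - 2C_2e^(-2t)sin(t) - C_2e^(-2t)cos(t)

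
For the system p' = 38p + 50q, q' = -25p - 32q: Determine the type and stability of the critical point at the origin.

unstable spiral

A = [[38,50],[-25,-32]]; det(A-λI) = λ^2 - 6λ + 34.
λ = 3 ± 5i: positive real part.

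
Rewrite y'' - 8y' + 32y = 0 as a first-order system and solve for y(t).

y(t) = c_1e^(4t)cos(4t) + c_2e^(4t)sin(4t)

Let x_1 = y, x_2 = y'. Then x_1' = x_2 and x_2' = -32x_1 + 8x_2.
A = [[0,1],[-32,8]]; det(A-λI) = λ^2 - 8λ + 32.
Eigenvalues λ = 4 ± 4i.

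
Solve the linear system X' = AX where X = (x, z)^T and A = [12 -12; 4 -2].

x(t) = -2c_1e^(6t) - 3c_2e^(4t), z(t) = -c_1e^(6t) - 2c_2e^(4t)

Coefficient matrix A = [[12, -12], [4, -2]].
Characteristic polynomial det(A - λI) = λ^2 - 10λ + 24 = 0.
Eigenvalues λ = 6, 4.
For λ=6: (A-λI) row 1 is [6, -12], so an eigenvector is (-2, -1).
For λ=4: (A-λI) row 1 is [8, -12], so an eigenvector is (-3, -2).
General solution: c_1e^(6t)(-2,-1) + c_2e^(4t)(-3,-2).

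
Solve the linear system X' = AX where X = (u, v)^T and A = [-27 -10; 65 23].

Coefficient matrix A = [[-27, -10], [65, 23]].
Characteristic polynomial det(A - λI) = λ^2 + 4λ + 29 = 0.
Eigenvalues λ = -2 ± 5i (complex conjugate pair).
For λ=-2+5i: an eigenvector is (1,-2) - i(-1,3) = (1 + i, -2 - 3i).
A real fundamental pair from Re and Im of e^((-2+5i)t)v: X_1 = e^(-2t)(cos(5t)·(1,-2) + sin(5t)·(-1,3)), X_2 = e^(-2t)(sin(5t)·(1,-2) - cos(5t)·(-1,3)).
General solution: C_1X_1 + C_2X_2.

u(t) = -C_1e^(-2t)sin(5t) + C_1e^(-2t)cos(5t) + C_2e^(-2t)sin(5t) + C_2e^(-2t)cos(5t), v(t) = 3C_1e^(-2t)sin(5t) - 2C_1e^(-2t)cos(5t) - 2C_2e^(-2t)sin(5t) - 3C_2e^(-2t)cos(5t)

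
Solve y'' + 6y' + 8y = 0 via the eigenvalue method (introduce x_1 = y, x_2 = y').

Let x_1 = y, x_2 = y'. Then x_1' = x_2 and x_2' = -8x_1 - 6x_2.
A = [[0,1],[-8,-6]]; det(A-λI) = λ^2 + 6λ + 8.
Eigenvalues λ = -2, -4 with eigenvectors (1,-2), (1,-4).

y(t) = K_1e^(-2t) + K_2e^(-4t)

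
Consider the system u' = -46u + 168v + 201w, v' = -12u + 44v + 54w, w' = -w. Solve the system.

u(t) = -3c_1e^(-t) + 4c_2e^(-4t) - 7c_3e^(2t), v(t) = -2c_1e^(-t) + c_2e^(-4t) - 2c_3e^(2t), w(t) = c_1e^(-t)

Coefficient matrix A = [[-46, 168, 201], [-12, 44, 54], [0, 0, -1]].
det(A - λI) = 0 gives eigenvalues λ = -1, -4, 2.
For λ=-1: eigenvector (-3,-2,1).
For λ=-4: eigenvector (4,1,0).
For λ=2: eigenvector (-7,-2,0).
General solution: c_1e^(-t)(-3,-2,1) + c_2e^(-4t)(4,1,0) + c_3e^(2t)(-7,-2,0).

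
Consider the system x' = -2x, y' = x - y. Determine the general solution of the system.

x(t) = -c_2e^(-2t), y(t) = c_1e^(-t) + c_2e^(-2t)

Coefficient matrix A = [[-2, 0], [1, -1]].
Characteristic polynomial det(A - λI) = λ^2 + 3λ + 2 = 0.
Eigenvalues λ = -1, -2.
For λ=-1: (A-λI) row 1 is [-1, 0], so an eigenvector is (0, 1).
For λ=-2: (A-λI) row 2 is [1, 1], so an eigenvector is (-1, 1).
General solution: c_1e^(-t)(0,1) + c_2e^(-2t)(-1,1).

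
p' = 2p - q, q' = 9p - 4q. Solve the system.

p(t) = -c_1e^(-t) - c_2te^(-t) - c_2e^(-t), q(t) = -3c_1e^(-t) - 3c_2te^(-t) - 2c_2e^(-t)

Coefficient matrix A = [[2, -1], [9, -4]].
Characteristic polynomial det(A - λI) = λ^2 + 2λ + 1 = 0.
Single eigenvalue λ = -1 with algebraic multiplicity 2.
Eigenvector v = (-1,-3); generalized eigenvector w with (A-λI)w=v is (-1,-2).
General solution: e^(-t)[c_1·v + c_2·(t·v + w)].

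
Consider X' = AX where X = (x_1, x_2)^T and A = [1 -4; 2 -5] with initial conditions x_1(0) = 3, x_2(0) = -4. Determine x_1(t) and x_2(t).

Coefficient matrix A = [[1, -4], [2, -5]].
Characteristic polynomial det(A - λI) = λ^2 + 4λ + 3 = 0.
Eigenvalues λ = -1, -3.
For λ=-1: (A-λI) row 1 is [2, -4], so an eigenvector is (-2, -1).
For λ=-3: (A-λI) row 1 is [4, -4], so an eigenvector is (-1, -1).
General solution: C_1e^(-t)(-2,-1) + C_2e^(-3t)(-1,-1).
Applying x_1(0)=3, x_2(0)=-4 gives C_1=-7, C_2=11.

x_1(t) = 14e^(-t) - 11e^(-3t), x_2(t) = 7e^(-t) - 11e^(-3t)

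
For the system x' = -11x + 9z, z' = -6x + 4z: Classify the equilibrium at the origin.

stable node

A = [[-11,9],[-6,4]]; det(A-λI) = λ^2 + 7λ + 10.
λ = -5, -2: both negative.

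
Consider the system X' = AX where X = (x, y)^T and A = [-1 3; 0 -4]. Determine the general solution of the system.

x(t) = K_1e^(-4t) - K_2e^(-t), y(t) = -K_1e^(-4t)

Coefficient matrix A = [[-1, 3], [0, -4]].
Characteristic polynomial det(A - λI) = λ^2 + 5λ + 4 = 0.
Eigenvalues λ = -4, -1.
For λ=-4: (A-λI) row 1 is [3, 3], so an eigenvector is (1, -1).
For λ=-1: (A-λI) row 1 is [0, 3], so an eigenvector is (-1, 0).
General solution: K_1e^(-4t)(1,-1) + K_2e^(-t)(-1,0).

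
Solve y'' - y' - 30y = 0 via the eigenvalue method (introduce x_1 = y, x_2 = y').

Let x_1 = y, x_2 = y'. Then x_1' = x_2 and x_2' = 30x_1 + x_2.
A = [[0,1],[30,1]]; det(A-λI) = λ^2 - λ - 30.
Eigenvalues λ = 6, -5 with eigenvectors (1,6), (1,-5).

y(t) = K_1e^(6t) + K_2e^(-5t)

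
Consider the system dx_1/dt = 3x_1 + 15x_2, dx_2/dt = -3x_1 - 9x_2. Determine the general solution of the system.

Coefficient matrix A = [[3, 15], [-3, -9]].
Characteristic polynomial det(A - λI) = λ^2 + 6λ + 18 = 0.
Eigenvalues λ = -3 ± 3i (complex conjugate pair).
For λ=-3+3i: an eigenvector is (1,0) - i(2,-1) = (1 - 2i, 0 + i).
A real fundamental pair from Re and Im of e^((-3+3i)t)v: X_1 = e^(-3t)(cos(3t)·(1,0) + sin(3t)·(2,-1)), X_2 = e^(-3t)(sin(3t)·(1,0) - cos(3t)·(2,-1)).
General solution: c_1X_1 + c_2X_2.

x_1(t) = 2c_1e^(-3t)sin(3t) + c_1e^(-3t)cos(3t) + c_2e^(-3t)sin(3t) - 2c_2e^(-3t)cos(3t), x_2(t) = -c_1e^(-3t)sin(3t) + c_2e^(-3t)cos(3t)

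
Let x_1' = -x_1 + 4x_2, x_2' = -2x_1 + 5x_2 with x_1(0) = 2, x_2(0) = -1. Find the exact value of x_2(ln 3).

-99

A = [[-1,4],[-2,5]]; eigenvalues λ = 3, 1.
Eigenvectors: (-1,-1) for λ=3, (-2,-1) for λ=1.
From the initial condition, c_1 = 4, c_2 = -3.
x_2(ln 3) = (4)(3^3)(-1) + (-3)(3^1)(-1) = -99.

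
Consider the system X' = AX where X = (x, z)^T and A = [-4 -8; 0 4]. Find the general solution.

Coefficient matrix A = [[-4, -8], [0, 4]].
Characteristic polynomial det(A - λI) = λ^2 - 16 = 0.
Eigenvalues λ = 4, -4.
For λ=4: (A-λI) row 1 is [-8, -8], so an eigenvector is (1, -1).
For λ=-4: (A-λI) row 1 is [0, -8], so an eigenvector is (1, 0).
General solution: K_1e^(4t)(1,-1) + K_2e^(-4t)(1,0).

x(t) = K_1e^(4t) + K_2e^(-4t), z(t) = -K_1e^(4t)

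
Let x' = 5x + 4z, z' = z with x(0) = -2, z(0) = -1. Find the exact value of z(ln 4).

A = [[5,4],[0,1]]; eigenvalues λ = 1, 5.
Eigenvectors: (1,-1) for λ=1, (-1,0) for λ=5.
From the initial condition, c_1 = 1, c_2 = 3.
z(ln 4) = (1)(4^1)(-1) + (3)(4^5)(0) = -4.

-4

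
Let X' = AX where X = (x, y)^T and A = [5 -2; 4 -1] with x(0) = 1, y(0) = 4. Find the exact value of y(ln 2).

A = [[5,-2],[4,-1]]; eigenvalues λ = 3, 1.
Eigenvectors: (1,1) for λ=3, (1,2) for λ=1.
From the initial condition, c_1 = -2, c_2 = 3.
y(ln 2) = (-2)(2^3)(1) + (3)(2^1)(2) = -4.

-4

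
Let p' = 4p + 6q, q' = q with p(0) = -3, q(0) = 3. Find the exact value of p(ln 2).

36

A = [[4,6],[0,1]]; eigenvalues λ = 1, 4.
Eigenvectors: (-2,1) for λ=1, (-1,0) for λ=4.
From the initial condition, c_1 = 3, c_2 = -3.
p(ln 2) = (3)(2^1)(-2) + (-3)(2^4)(-1) = 36.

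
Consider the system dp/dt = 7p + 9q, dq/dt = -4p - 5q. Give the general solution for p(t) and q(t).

Coefficient matrix A = [[7, 9], [-4, -5]].
Characteristic polynomial det(A - λI) = λ^2 - 2λ + 1 = 0.
Single eigenvalue λ = 1 with algebraic multiplicity 2.
Eigenvector v = (3,-2); generalized eigenvector w with (A-λI)w=v is (2,-1).
General solution: e^(t)[C_1·v + C_2·(t·v + w)].

p(t) = 3C_1e^(t) + 3C_2te^(t) + 2C_2e^(t), q(t) = -2C_1e^(t) - 2C_2te^(t) - C_2e^(t)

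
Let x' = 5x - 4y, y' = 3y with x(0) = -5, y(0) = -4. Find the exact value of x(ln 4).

2560

A = [[5,-4],[0,3]]; eigenvalues λ = 3, 5.
Eigenvectors: (-2,-1) for λ=3, (1,0) for λ=5.
From the initial condition, c_1 = 4, c_2 = 3.
x(ln 4) = (4)(4^3)(-2) + (3)(4^5)(1) = 2560.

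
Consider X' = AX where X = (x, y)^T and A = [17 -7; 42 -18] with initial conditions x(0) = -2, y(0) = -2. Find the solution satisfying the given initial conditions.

Coefficient matrix A = [[17, -7], [42, -18]].
Characteristic polynomial det(A - λI) = λ^2 + λ - 12 = 0.
Eigenvalues λ = 3, -4.
For λ=3: (A-λI) row 1 is [14, -7], so an eigenvector is (1, 2).
For λ=-4: (A-λI) row 1 is [21, -7], so an eigenvector is (-1, -3).
General solution: c_1e^(3t)(1,2) + c_2e^(-4t)(-1,-3).
Applying x(0)=-2, y(0)=-2 gives c_1=-4, c_2=-2.

x(t) = -4e^(3t) + 2e^(-4t), y(t) = -8e^(3t) + 6e^(-4t)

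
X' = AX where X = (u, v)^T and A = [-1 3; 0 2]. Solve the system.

Coefficient matrix A = [[-1, 3], [0, 2]].
Characteristic polynomial det(A - λI) = λ^2 - λ - 2 = 0.
Eigenvalues λ = -1, 2.
For λ=-1: (A-λI) row 1 is [0, 3], so an eigenvector is (1, 0).
For λ=2: (A-λI) row 1 is [-3, 3], so an eigenvector is (-1, -1).
General solution: C_1e^(-t)(1,0) + C_2e^(2t)(-1,-1).

u(t) = C_1e^(-t) - C_2e^(2t), v(t) = -C_2e^(2t)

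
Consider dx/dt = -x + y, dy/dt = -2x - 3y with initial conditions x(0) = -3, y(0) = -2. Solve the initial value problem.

Coefficient matrix A = [[-1, 1], [-2, -3]].
Characteristic polynomial det(A - λI) = λ^2 + 4λ + 5 = 0.
Eigenvalues λ = -2 ± i (complex conjugate pair).
For λ=-2+i: an eigenvector is (-1,1) - i(0,1) = (-1, 1 - i).
A real fundamental pair from Re and Im of e^((-2+i)t)v: X_1 = e^(-2t)(cos(t)·(-1,1) + sin(t)·(0,1)), X_2 = e^(-2t)(sin(t)·(-1,1) - cos(t)·(0,1)).
General solution: c_1X_1 + c_2X_2.
Applying x(0)=-3, y(0)=-2 gives c_1=3, c_2=5.

x(t) = -5e^(-2t)sin(t) - 3e^(-2t)cos(t), y(t) = 8e^(-2t)sin(t) - 2e^(-2t)cos(t)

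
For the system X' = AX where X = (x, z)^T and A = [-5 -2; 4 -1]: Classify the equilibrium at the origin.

stable spiral

A = [[-5,-2],[4,-1]]; det(A-λI) = λ^2 + 6λ + 13.
λ = -3 ± 2i: negative real part.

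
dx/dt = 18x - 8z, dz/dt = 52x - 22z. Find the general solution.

Coefficient matrix A = [[18, -8], [52, -22]].
Characteristic polynomial det(A - λI) = λ^2 + 4λ + 20 = 0.
Eigenvalues λ = -2 ± 4i (complex conjugate pair).
For λ=-2+4i: an eigenvector is (1,3) - i(-1,-2) = (1 + i, 3 + 2i).
A real fundamental pair from Re and Im of e^((-2+4i)t)v: X_1 = e^(-2t)(cos(4t)·(1,3) + sin(4t)·(-1,-2)), X_2 = e^(-2t)(sin(4t)·(1,3) - cos(4t)·(-1,-2)).
General solution: c_1X_1 + c_2X_2.

x(t) = -c_1e^(-2t)sin(4t) + c_1e^(-2t)cos(4t) + c_2e^(-2t)sin(4t) + c_2e^(-2t)cos(4t), z(t) = -2c_1e^(-2t)sin(4t) + 3c_1e^(-2t)cos(4t) + 3c_2e^(-2t)sin(4t) + 2c_2e^(-2t)cos(4t)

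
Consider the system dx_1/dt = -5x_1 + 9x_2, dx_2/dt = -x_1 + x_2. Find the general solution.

x_1(t) = -3K_1e^(-2t) - 3K_2te^(-2t) + K_2e^(-2t), x_2(t) = -K_1e^(-2t) - K_2te^(-2t)

Coefficient matrix A = [[-5, 9], [-1, 1]].
Characteristic polynomial det(A - λI) = λ^2 + 4λ + 4 = 0.
Single eigenvalue λ = -2 with algebraic multiplicity 2.
Eigenvector v = (-3,-1); generalized eigenvector w with (A-λI)w=v is (1,0).
General solution: e^(-2t)[K_1·v + K_2·(t·v + w)].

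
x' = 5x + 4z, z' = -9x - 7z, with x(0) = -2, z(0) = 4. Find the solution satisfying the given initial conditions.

x(t) = 4te^(-t) - 2e^(-t), z(t) = -6te^(-t) + 4e^(-t)

Coefficient matrix A = [[5, 4], [-9, -7]].
Characteristic polynomial det(A - λI) = λ^2 + 2λ + 1 = 0.
Single eigenvalue λ = -1 with algebraic multiplicity 2.
Eigenvector v = (2,-3); generalized eigenvector w with (A-λI)w=v is (1,-1).
General solution: e^(-t)[c_1·v + c_2·(t·v + w)].
Applying x(0)=-2, z(0)=4 gives c_1=-2, c_2=2.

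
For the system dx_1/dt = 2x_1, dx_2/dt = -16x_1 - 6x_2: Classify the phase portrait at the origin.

saddle

A = [[2,0],[-16,-6]]; det(A-λI) = λ^2 + 4λ - 12.
λ = -6, 2: opposite signs.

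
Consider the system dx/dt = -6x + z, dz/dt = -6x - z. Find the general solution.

Coefficient matrix A = [[-6, 1], [-6, -1]].
Characteristic polynomial det(A - λI) = λ^2 + 7λ + 12 = 0.
Eigenvalues λ = -3, -4.
For λ=-3: (A-λI) row 1 is [-3, 1], so an eigenvector is (1, 3).
For λ=-4: (A-λI) row 1 is [-2, 1], so an eigenvector is (-1, -2).
General solution: C_1e^(-3t)(1,3) + C_2e^(-4t)(-1,-2).

x(t) = C_1e^(-3t) - C_2e^(-4t), z(t) = 3C_1e^(-3t) - 2C_2e^(-4t)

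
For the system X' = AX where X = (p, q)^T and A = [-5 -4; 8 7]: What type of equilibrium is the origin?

A = [[-5,-4],[8,7]]; det(A-λI) = λ^2 - 2λ - 3.
λ = -1, 3: opposite signs.

saddle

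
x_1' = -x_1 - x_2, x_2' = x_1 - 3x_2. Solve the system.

x_1(t) = c_1e^(-2t) + c_2te^(-2t) + 2c_2e^(-2t), x_2(t) = c_1e^(-2t) + c_2te^(-2t) + c_2e^(-2t)

Coefficient matrix A = [[-1, -1], [1, -3]].
Characteristic polynomial det(A - λI) = λ^2 + 4λ + 4 = 0.
Single eigenvalue λ = -2 with algebraic multiplicity 2.
Eigenvector v = (1,1); generalized eigenvector w with (A-λI)w=v is (2,1).
General solution: e^(-2t)[c_1·v + c_2·(t·v + w)].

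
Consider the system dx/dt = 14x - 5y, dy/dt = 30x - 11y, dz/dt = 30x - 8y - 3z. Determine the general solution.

Coefficient matrix A = [[14, -5, 0], [30, -11, 0], [30, -8, -3]].
det(A - λI) = 0 gives eigenvalues λ = 4, -1, -3.
For λ=4: eigenvector (1,2,2).
For λ=-1: eigenvector (1,3,3).
For λ=-3: eigenvector (0,0,1).
General solution: C_1e^(4t)(1,2,2) + C_2e^(-t)(1,3,3) + C_3e^(-3t)(0,0,1).

x(t) = C_1e^(4t) + C_2e^(-t), y(t) = 2C_1e^(4t) + 3C_2e^(-t), z(t) = 2C_1e^(4t) + 3C_2e^(-t) + C_3e^(-3t)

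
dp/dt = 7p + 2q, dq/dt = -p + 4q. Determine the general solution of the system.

p(t) = 2K_1e^(6t) + K_2e^(5t), q(t) = -K_1e^(6t) - K_2e^(5t)

Coefficient matrix A = [[7, 2], [-1, 4]].
Characteristic polynomial det(A - λI) = λ^2 - 11λ + 30 = 0.
Eigenvalues λ = 6, 5.
For λ=6: (A-λI) row 1 is [1, 2], so an eigenvector is (2, -1).
For λ=5: (A-λI) row 1 is [2, 2], so an eigenvector is (1, -1).
General solution: K_1e^(6t)(2,-1) + K_2e^(5t)(1,-1).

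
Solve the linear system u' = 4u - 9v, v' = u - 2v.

Coefficient matrix A = [[4, -9], [1, -2]].
Characteristic polynomial det(A - λI) = λ^2 - 2λ + 1 = 0.
Single eigenvalue λ = 1 with algebraic multiplicity 2.
Eigenvector v = (-3,-1); generalized eigenvector w with (A-λI)w=v is (2,1).
General solution: e^(t)[K_1·v + K_2·(t·v + w)].

u(t) = -3K_1e^(t) - 3K_2te^(t) + 2K_2e^(t), v(t) = -K_1e^(t) - K_2te^(t) + K_2e^(t)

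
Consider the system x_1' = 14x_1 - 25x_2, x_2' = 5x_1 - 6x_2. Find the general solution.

Coefficient matrix A = [[14, -25], [5, -6]].
Characteristic polynomial det(A - λI) = λ^2 - 8λ + 41 = 0.
Eigenvalues λ = 4 ± 5i (complex conjugate pair).
For λ=4+5i: an eigenvector is (2,1) - i(-1,0) = (2 + i, 1).
A real fundamental pair from Re and Im of e^((4+5i)t)v: X_1 = e^(4t)(cos(5t)·(2,1) + sin(5t)·(-1,0)), X_2 = e^(4t)(sin(5t)·(2,1) - cos(5t)·(-1,0)).
General solution: c_1X_1 + c_2X_2.

x_1(t) = -c_1e^(4t)sin(5t) + 2c_1e^(4t)cos(5t) + 2c_2e^(4t)sin(5t) + c_2e^(4t)cos(5t), x_2(t) = c_1e^(4t)cos(5t) + c_2e^(4t)sin(5t)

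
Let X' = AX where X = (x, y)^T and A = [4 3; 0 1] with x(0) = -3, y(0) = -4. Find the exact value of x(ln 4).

A = [[4,3],[0,1]]; eigenvalues λ = 4, 1.
Eigenvectors: (1,0) for λ=4, (1,-1) for λ=1.
From the initial condition, c_1 = -7, c_2 = 4.
x(ln 4) = (-7)(4^4)(1) + (4)(4^1)(1) = -1776.

-1776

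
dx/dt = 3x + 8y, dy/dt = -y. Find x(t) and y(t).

x(t) = -2c_1e^(-t) + c_2e^(3t), y(t) = c_1e^(-t)

Coefficient matrix A = [[3, 8], [0, -1]].
Characteristic polynomial det(A - λI) = λ^2 - 2λ - 3 = 0.
Eigenvalues λ = -1, 3.
For λ=-1: (A-λI) row 1 is [4, 8], so an eigenvector is (-2, 1).
For λ=3: (A-λI) row 1 is [0, 8], so an eigenvector is (1, 0).
General solution: c_1e^(-t)(-2,1) + c_2e^(3t)(1,0).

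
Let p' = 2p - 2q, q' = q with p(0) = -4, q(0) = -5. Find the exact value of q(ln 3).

A = [[2,-2],[0,1]]; eigenvalues λ = 1, 2.
Eigenvectors: (2,1) for λ=1, (1,0) for λ=2.
From the initial condition, c_1 = -5, c_2 = 6.
q(ln 3) = (-5)(3^1)(1) + (6)(3^2)(0) = -15.

-15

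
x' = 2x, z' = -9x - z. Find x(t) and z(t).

x(t) = -K_1e^(2t), z(t) = 3K_1e^(2t) + K_2e^(-t)

Coefficient matrix A = [[2, 0], [-9, -1]].
Characteristic polynomial det(A - λI) = λ^2 - λ - 2 = 0.
Eigenvalues λ = 2, -1.
For λ=2: (A-λI) row 2 is [-9, -3], so an eigenvector is (-1, 3).
For λ=-1: (A-λI) row 1 is [3, 0], so an eigenvector is (0, 1).
General solution: K_1e^(2t)(-1,3) + K_2e^(-t)(0,1).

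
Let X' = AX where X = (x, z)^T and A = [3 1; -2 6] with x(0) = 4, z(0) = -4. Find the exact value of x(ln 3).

A = [[3,1],[-2,6]]; eigenvalues λ = 5, 4.
Eigenvectors: (-1,-2) for λ=5, (-1,-1) for λ=4.
From the initial condition, c_1 = 8, c_2 = -12.
x(ln 3) = (8)(3^5)(-1) + (-12)(3^4)(-1) = -972.

-972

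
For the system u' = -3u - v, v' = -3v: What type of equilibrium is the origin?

A = [[-3,-1],[0,-3]]; det(A-λI) = λ^2 + 6λ + 9.
repeated λ = -3 with a single eigenvector.

stable improper node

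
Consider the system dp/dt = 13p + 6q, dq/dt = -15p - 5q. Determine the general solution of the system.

p(t) = -c_1e^(4t)sin(3t) - c_1e^(4t)cos(3t) - c_2e^(4t)sin(3t) + c_2e^(4t)cos(3t), q(t) = 2c_1e^(4t)sin(3t) + c_1e^(4t)cos(3t) + c_2e^(4t)sin(3t) - 2c_2e^(4t)cos(3t)

Coefficient matrix A = [[13, 6], [-15, -5]].
Characteristic polynomial det(A - λI) = λ^2 - 8λ + 25 = 0.
Eigenvalues λ = 4 ± 3i (complex conjugate pair).
For λ=4+3i: an eigenvector is (-1,1) - i(-1,2) = (-1 + i, 1 - 2i).
A real fundamental pair from Re and Im of e^((4+3i)t)v: X_1 = e^(4t)(cos(3t)·(-1,1) + sin(3t)·(-1,2)), X_2 = e^(4t)(sin(3t)·(-1,1) - cos(3t)·(-1,2)).
General solution: c_1X_1 + c_2X_2.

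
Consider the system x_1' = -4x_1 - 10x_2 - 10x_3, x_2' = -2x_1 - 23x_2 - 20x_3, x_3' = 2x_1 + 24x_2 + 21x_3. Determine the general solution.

Coefficient matrix A = [[-4, -10, -10], [-2, -23, -20], [2, 24, 21]].
det(A - λI) = 0 gives eigenvalues λ = -4, -3, 1.
For λ=-4: eigenvector (1,2,-2).
For λ=-3: eigenvector (0,1,-1).
For λ=1: eigenvector (-2,-4,5).
General solution: c_1e^(-4t)(1,2,-2) + c_2e^(-3t)(0,1,-1) + c_3e^(t)(-2,-4,5).

x_1(t) = c_1e^(-4t) - 2c_3e^(t), x_2(t) = 2c_1e^(-4t) + c_2e^(-3t) - 4c_3e^(t), x_3(t) = -2c_1e^(-4t) - c_2e^(-3t) + 5c_3e^(t)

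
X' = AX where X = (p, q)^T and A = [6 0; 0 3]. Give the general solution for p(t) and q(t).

p(t) = c_2e^(6t), q(t) = -c_1e^(3t)

Coefficient matrix A = [[6, 0], [0, 3]].
Characteristic polynomial det(A - λI) = λ^2 - 9λ + 18 = 0.
Eigenvalues λ = 3, 6.
For λ=3: (A-λI) row 1 is [3, 0], so an eigenvector is (0, -1).
For λ=6: (A-λI) row 2 is [0, -3], so an eigenvector is (1, 0).
General solution: c_1e^(3t)(0,-1) + c_2e^(6t)(1,0).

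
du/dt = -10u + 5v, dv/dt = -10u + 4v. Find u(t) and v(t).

Coefficient matrix A = [[-10, 5], [-10, 4]].
Characteristic polynomial det(A - λI) = λ^2 + 6λ + 10 = 0.
Eigenvalues λ = -3 ± i (complex conjugate pair).
For λ=-3+i: an eigenvector is (-1,-1) - i(2,3) = (-1 - 2i, -1 - 3i).
A real fundamental pair from Re and Im of e^((-3+i)t)v: X_1 = e^(-3t)(cos(t)·(-1,-1) + sin(t)·(2,3)), X_2 = e^(-3t)(sin(t)·(-1,-1) - cos(t)·(2,3)).
General solution: C_1X_1 + C_2X_2.

u(t) = 2C_1e^(-3t)sin(t) - C_1e^(-3t)cos(t) - C_2e^(-3t)sin(t) - 2C_2e^(-3t)cos(t), v(t) = 3C_1e^(-3t)sin(t) - C_1e^(-3t)cos(t) - C_2e^(-3t)sin(t) - 3C_2e^(-3t)cos(t)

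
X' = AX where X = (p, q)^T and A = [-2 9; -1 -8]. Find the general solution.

p(t) = 3c_1e^(-5t) + 3c_2te^(-5t) - 2c_2e^(-5t), q(t) = -c_1e^(-5t) - c_2te^(-5t) + c_2e^(-5t)

Coefficient matrix A = [[-2, 9], [-1, -8]].
Characteristic polynomial det(A - λI) = λ^2 + 10λ + 25 = 0.
Single eigenvalue λ = -5 with algebraic multiplicity 2.
Eigenvector v = (3,-1); generalized eigenvector w with (A-λI)w=v is (-2,1).
General solution: e^(-5t)[c_1·v + c_2·(t·v + w)].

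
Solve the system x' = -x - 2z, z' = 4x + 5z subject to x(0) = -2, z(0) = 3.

Coefficient matrix A = [[-1, -2], [4, 5]].
Characteristic polynomial det(A - λI) = λ^2 - 4λ + 3 = 0.
Eigenvalues λ = 1, 3.
For λ=1: (A-λI) row 1 is [-2, -2], so an eigenvector is (-1, 1).
For λ=3: (A-λI) row 1 is [-4, -2], so an eigenvector is (-1, 2).
General solution: C_1e^(t)(-1,1) + C_2e^(3t)(-1,2).
Applying x(0)=-2, z(0)=3 gives C_1=1, C_2=1.

x(t) = -e^(3t) - e^(t), z(t) = 2e^(3t) + e^(t)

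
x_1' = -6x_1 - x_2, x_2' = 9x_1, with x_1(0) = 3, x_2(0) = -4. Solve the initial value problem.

Coefficient matrix A = [[-6, -1], [9, 0]].
Characteristic polynomial det(A - λI) = λ^2 + 6λ + 9 = 0.
Single eigenvalue λ = -3 with algebraic multiplicity 2.
Eigenvector v = (1,-3); generalized eigenvector w with (A-λI)w=v is (-1,2).
General solution: e^(-3t)[c_1·v + c_2·(t·v + w)].
Applying x_1(0)=3, x_2(0)=-4 gives c_1=-2, c_2=-5.

x_1(t) = -5te^(-3t) + 3e^(-3t), x_2(t) = 15te^(-3t) - 4e^(-3t)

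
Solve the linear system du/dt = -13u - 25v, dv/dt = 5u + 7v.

Coefficient matrix A = [[-13, -25], [5, 7]].
Characteristic polynomial det(A - λI) = λ^2 + 6λ + 34 = 0.
Eigenvalues λ = -3 ± 5i (complex conjugate pair).
For λ=-3+5i: an eigenvector is (1,0) - i(-2,1) = (1 + 2i, 0 - i).
A real fundamental pair from Re and Im of e^((-3+5i)t)v: X_1 = e^(-3t)(cos(5t)·(1,0) + sin(5t)·(-2,1)), X_2 = e^(-3t)(sin(5t)·(1,0) - cos(5t)·(-2,1)).
General solution: C_1X_1 + C_2X_2.

u(t) = -2C_1e^(-3t)sin(5t) + C_1e^(-3t)cos(5t) + C_2e^(-3t)sin(5t) + 2C_2e^(-3t)cos(5t), v(t) = C_1e^(-3t)sin(5t) - C_2e^(-3t)cos(5t)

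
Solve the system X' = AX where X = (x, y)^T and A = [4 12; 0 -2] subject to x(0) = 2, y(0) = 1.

Coefficient matrix A = [[4, 12], [0, -2]].
Characteristic polynomial det(A - λI) = λ^2 - 2λ - 8 = 0.
Eigenvalues λ = 4, -2.
For λ=4: (A-λI) row 1 is [0, 12], so an eigenvector is (1, 0).
For λ=-2: (A-λI) row 1 is [6, 12], so an eigenvector is (-2, 1).
General solution: K_1e^(4t)(1,0) + K_2e^(-2t)(-2,1).
Applying x(0)=2, y(0)=1 gives K_1=4, K_2=1.

x(t) = 4e^(4t) - 2e^(-2t), y(t) = e^(-2t)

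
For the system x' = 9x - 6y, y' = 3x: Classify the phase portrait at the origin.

A = [[9,-6],[3,0]]; det(A-λI) = λ^2 - 9λ + 18.
λ = 3, 6: both positive.

unstable node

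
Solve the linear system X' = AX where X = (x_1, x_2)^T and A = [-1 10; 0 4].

x_1(t) = 2K_1e^(4t) + K_2e^(-t), x_2(t) = K_1e^(4t)

Coefficient matrix A = [[-1, 10], [0, 4]].
Characteristic polynomial det(A - λI) = λ^2 - 3λ - 4 = 0.
Eigenvalues λ = 4, -1.
For λ=4: (A-λI) row 1 is [-5, 10], so an eigenvector is (2, 1).
For λ=-1: (A-λI) row 1 is [0, 10], so an eigenvector is (1, 0).
General solution: K_1e^(4t)(2,1) + K_2e^(-t)(1,0).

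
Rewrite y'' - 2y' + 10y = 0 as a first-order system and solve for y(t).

y(t) = K_1e^(t)cos(3t) + K_2e^(t)sin(3t)

Let x_1 = y, x_2 = y'. Then x_1' = x_2 and x_2' = -10x_1 + 2x_2.
A = [[0,1],[-10,2]]; det(A-λI) = λ^2 - 2λ + 10.
Eigenvalues λ = 1 ± 3i.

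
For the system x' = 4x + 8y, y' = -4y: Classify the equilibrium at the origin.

A = [[4,8],[0,-4]]; det(A-λI) = λ^2 - 16.
λ = -4, 4: opposite signs.

saddle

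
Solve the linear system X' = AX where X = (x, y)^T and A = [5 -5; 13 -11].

x(t) = K_1e^(-3t)sin(t) + 2K_1e^(-3t)cos(t) + 2K_2e^(-3t)sin(t) - K_2e^(-3t)cos(t), y(t) = 2K_1e^(-3t)sin(t) + 3K_1e^(-3t)cos(t) + 3K_2e^(-3t)sin(t) - 2K_2e^(-3t)cos(t)

Coefficient matrix A = [[5, -5], [13, -11]].
Characteristic polynomial det(A - λI) = λ^2 + 6λ + 10 = 0.
Eigenvalues λ = -3 ± i (complex conjugate pair).
For λ=-3+i: an eigenvector is (2,3) - i(1,2) = (2 - i, 3 - 2i).
A real fundamental pair from Re and Im of e^((-3+i)t)v: X_1 = e^(-3t)(cos(t)·(2,3) + sin(t)·(1,2)), X_2 = e^(-3t)(sin(t)·(2,3) - cos(t)·(1,2)).
General solution: K_1X_1 + K_2X_2.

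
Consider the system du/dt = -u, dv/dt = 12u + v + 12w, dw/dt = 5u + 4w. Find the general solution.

Coefficient matrix A = [[-1, 0, 0], [12, 1, 12], [5, 0, 4]].
det(A - λI) = 0 gives eigenvalues λ = -1, 1, 4.
For λ=-1: eigenvector (1,0,-1).
For λ=1: eigenvector (0,1,0).
For λ=4: eigenvector (0,4,1).
General solution: K_1e^(-t)(1,0,-1) + K_2e^(t)(0,1,0) + K_3e^(4t)(0,4,1).

u(t) = K_1e^(-t), v(t) = K_2e^(t) + 4K_3e^(4t), w(t) = -K_1e^(-t) + K_3e^(4t)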